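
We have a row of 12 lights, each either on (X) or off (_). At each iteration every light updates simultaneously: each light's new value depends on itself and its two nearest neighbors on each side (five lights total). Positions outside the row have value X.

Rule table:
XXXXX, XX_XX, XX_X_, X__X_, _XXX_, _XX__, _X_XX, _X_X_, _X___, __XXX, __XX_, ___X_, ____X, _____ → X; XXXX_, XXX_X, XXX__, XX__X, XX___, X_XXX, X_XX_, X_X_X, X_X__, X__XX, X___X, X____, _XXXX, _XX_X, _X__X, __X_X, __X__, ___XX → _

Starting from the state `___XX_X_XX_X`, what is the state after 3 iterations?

___X_X_X__X_
__X_X_X__X_X
_X_X_X__X_X_

_X_X_X__X_X_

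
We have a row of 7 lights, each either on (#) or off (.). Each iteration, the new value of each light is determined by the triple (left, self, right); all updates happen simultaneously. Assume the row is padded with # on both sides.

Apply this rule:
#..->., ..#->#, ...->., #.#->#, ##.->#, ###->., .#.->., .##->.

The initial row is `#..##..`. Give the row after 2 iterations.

##.#.#.

#.#.#.#
##.#.#.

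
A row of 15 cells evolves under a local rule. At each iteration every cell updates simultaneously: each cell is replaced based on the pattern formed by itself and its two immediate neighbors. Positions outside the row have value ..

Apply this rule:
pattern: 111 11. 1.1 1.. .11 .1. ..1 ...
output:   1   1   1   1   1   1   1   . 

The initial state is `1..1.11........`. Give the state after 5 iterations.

iteration 1: 11111111.......
iteration 2: 111111111......
iteration 3: 1111111111.....
iteration 4: 11111111111....
iteration 5: 111111111111...

111111111111...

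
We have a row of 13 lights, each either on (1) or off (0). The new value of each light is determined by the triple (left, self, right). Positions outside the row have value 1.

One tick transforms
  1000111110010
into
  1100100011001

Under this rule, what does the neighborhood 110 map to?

1

At position 0 the neighborhood is 110; the next row has 1 there.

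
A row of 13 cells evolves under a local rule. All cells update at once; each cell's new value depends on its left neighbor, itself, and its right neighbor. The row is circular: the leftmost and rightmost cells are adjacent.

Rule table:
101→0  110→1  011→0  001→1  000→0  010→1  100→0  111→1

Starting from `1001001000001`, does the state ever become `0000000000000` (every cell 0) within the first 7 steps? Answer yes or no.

1011011000010
1001001000110
1011011001010
1001001011010
1011011001010  (repeats step 3; period 2)
step 7: 1011011001010
step 7 is 1011011001010, still not uniform 0

no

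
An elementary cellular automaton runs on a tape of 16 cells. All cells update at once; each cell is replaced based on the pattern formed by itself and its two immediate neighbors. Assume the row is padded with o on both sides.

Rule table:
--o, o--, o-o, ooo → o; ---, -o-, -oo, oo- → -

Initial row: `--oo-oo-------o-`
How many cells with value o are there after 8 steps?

9

step 1: oo--o--o-----o-o
step 2: o-oo-oo-o---o-o-
step 3: -o--o--o-o-o-o-o
step 4: o-oo-oo-o-o-o-o-
step 5: -o--o--o-o-o-o-o  (repeats step 3; period 2)
step 8: o-oo-oo-o-o-o-o-
count of o: 9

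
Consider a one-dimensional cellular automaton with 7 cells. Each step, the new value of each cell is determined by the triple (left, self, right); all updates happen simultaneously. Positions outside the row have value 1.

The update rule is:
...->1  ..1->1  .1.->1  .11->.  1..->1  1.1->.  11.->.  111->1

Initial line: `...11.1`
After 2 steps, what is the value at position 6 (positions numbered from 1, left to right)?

1

111....
11.1111
position 6 holds 1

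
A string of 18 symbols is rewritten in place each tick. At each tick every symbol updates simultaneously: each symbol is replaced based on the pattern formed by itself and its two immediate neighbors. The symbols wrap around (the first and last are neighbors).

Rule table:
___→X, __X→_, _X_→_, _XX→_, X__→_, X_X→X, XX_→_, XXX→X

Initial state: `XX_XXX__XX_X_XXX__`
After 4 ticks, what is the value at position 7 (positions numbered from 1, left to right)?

__X_X_____X_X_X___
X__X__XXX__X_X__XX
_______X____X____X
_XXXXX___XX___XX__
position 7 holds _

_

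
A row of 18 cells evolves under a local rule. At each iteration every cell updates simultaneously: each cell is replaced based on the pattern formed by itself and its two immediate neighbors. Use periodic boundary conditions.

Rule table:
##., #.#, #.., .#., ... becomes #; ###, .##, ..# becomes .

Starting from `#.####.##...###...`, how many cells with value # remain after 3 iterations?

iteration 1: ##...##.###...###.
iteration 2: .###..##..###...##
iteration 3: #..##..##...###..#
count of #: 9

9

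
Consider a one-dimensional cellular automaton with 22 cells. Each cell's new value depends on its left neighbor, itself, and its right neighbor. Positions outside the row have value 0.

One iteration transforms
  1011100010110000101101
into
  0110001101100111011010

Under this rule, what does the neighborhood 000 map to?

1

At position 6 the neighborhood is 000; the next row has 1 there.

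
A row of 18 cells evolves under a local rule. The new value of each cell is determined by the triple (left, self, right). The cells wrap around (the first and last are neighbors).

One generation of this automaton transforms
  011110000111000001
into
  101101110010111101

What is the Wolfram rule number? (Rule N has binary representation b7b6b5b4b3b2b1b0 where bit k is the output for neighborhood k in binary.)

181

position 2: 111 → 1  (bit 7 = 1)
position 4: 110 → 0  (bit 6 = 0)
position 0: 101 → 1  (bit 5 = 1)
position 5: 100 → 1  (bit 4 = 1)
position 1: 011 → 0  (bit 3 = 0)
position 17: 010 → 1  (bit 2 = 1)
position 8: 001 → 0  (bit 1 = 0)
position 6: 000 → 1  (bit 0 = 1)
bits b7..b0 = 10110101 = 181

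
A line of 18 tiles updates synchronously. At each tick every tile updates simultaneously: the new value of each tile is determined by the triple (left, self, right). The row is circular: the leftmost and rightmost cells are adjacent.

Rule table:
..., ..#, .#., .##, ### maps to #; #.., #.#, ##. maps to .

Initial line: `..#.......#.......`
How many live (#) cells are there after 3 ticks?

###.#######.######
##..######..######
#..######..#######
count of #: 14

14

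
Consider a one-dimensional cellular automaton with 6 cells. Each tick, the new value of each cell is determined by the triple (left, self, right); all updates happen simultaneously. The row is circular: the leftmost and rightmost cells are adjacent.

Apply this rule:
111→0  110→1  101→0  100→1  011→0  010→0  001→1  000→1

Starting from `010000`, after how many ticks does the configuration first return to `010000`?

tick 1: 101111
tick 2: 100000
tick 3: 011111
tick 4: 000001
tick 5: 111110
tick 6: 000010
tick 7: 111101
tick 8: 000100
tick 9: 111011
tick 10: 001000
tick 11: 110111
tick 12: 010000

12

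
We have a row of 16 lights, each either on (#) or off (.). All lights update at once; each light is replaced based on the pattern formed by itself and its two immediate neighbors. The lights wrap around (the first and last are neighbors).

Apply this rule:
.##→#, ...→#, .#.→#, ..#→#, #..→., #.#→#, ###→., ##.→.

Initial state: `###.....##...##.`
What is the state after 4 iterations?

#...#####..###.#
..###.....##..##
.##...#####..##.
##..###.....##..

##..###.....##..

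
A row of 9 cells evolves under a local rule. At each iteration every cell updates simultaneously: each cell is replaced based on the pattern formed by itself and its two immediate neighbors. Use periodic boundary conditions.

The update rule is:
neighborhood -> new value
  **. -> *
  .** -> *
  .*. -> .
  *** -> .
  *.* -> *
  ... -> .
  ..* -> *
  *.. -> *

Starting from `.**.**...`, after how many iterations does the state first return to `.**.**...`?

*******..
*.....***
**...**..
***.*****
..***....
.**.**...

6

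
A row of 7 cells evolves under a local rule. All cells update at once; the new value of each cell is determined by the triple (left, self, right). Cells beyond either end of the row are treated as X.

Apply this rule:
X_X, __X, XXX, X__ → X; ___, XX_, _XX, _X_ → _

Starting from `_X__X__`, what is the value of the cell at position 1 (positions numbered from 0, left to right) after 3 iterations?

X_XX_XX
_X__X_X
X_XX_X_
position 1 holds _

_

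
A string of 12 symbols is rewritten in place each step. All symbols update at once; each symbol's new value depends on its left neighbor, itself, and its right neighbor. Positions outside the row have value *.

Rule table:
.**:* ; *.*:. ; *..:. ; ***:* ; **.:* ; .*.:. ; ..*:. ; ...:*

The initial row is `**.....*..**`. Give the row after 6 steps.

**.***....**
**.***.**.**
**.***.**.**  (fixed point — unchanged through step 6)

**.***.**.**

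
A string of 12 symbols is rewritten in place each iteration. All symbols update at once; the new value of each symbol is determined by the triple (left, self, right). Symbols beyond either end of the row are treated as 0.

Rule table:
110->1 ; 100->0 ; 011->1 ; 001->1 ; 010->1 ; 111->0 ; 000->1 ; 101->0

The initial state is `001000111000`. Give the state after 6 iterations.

101010101011

111011101011
101010101011
101010101011  (fixed point — unchanged through iteration 6)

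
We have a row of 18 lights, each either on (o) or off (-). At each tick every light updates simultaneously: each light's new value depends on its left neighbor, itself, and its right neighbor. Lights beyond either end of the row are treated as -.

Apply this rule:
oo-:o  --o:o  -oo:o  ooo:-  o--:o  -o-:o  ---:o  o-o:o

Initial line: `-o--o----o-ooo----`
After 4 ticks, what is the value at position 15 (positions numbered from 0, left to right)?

oooooooooooo-ooooo
o----------ooo---o
oooooooooooo-ooooo  (repeats tick 1; period 2)
tick 4: o----------ooo---o
position 15 holds -

-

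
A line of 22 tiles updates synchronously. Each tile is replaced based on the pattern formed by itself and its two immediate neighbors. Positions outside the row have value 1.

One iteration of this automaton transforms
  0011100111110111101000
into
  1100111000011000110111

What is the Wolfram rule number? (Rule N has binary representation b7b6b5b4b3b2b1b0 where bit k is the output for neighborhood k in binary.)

115

position 3: 111 → 0  (bit 7 = 0)
position 4: 110 → 1  (bit 6 = 1)
position 12: 101 → 1  (bit 5 = 1)
position 0: 100 → 1  (bit 4 = 1)
position 2: 011 → 0  (bit 3 = 0)
position 18: 010 → 0  (bit 2 = 0)
position 1: 001 → 1  (bit 1 = 1)
position 20: 000 → 1  (bit 0 = 1)
bits b7..b0 = 01110011 = 115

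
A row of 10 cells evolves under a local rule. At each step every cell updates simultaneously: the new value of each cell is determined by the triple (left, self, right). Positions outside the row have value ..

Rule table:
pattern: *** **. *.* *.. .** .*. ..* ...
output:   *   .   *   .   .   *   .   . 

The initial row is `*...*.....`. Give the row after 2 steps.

*...*.....

*...*.....  (fixed point — unchanged through step 2)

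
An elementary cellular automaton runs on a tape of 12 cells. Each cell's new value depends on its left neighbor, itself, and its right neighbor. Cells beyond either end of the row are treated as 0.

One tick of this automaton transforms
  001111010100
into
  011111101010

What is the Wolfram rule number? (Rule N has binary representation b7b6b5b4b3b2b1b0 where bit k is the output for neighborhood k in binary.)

position 3: 111 → 1  (bit 7 = 1)
position 5: 110 → 1  (bit 6 = 1)
position 6: 101 → 1  (bit 5 = 1)
position 10: 100 → 1  (bit 4 = 1)
position 2: 011 → 1  (bit 3 = 1)
position 7: 010 → 0  (bit 2 = 0)
position 1: 001 → 1  (bit 1 = 1)
position 0: 000 → 0  (bit 0 = 0)
bits b7..b0 = 11111010 = 250

250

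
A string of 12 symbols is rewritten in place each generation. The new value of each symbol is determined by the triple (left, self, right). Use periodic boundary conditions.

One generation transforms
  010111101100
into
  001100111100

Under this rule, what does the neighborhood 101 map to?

At position 2 the neighborhood is 101; the next row has 1 there.

1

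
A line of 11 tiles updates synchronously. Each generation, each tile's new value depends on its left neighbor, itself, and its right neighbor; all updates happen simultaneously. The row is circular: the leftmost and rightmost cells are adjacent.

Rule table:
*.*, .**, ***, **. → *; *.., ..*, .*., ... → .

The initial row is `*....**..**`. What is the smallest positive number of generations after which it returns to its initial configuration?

1

*....**..**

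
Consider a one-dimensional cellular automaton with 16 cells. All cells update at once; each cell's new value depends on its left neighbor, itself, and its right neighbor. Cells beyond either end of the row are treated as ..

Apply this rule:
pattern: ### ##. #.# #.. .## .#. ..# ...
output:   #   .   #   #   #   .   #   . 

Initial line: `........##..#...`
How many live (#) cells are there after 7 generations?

generation 1: .......##.##.#..
generation 2: ......##.##.#.#.
generation 3: .....##.##.#.#.#
generation 4: ....##.##.#.#.#.
generation 5: ...##.##.#.#.#.#
generation 6: ..##.##.#.#.#.#.
generation 7: .##.##.#.#.#.#.#
count of #: 9

9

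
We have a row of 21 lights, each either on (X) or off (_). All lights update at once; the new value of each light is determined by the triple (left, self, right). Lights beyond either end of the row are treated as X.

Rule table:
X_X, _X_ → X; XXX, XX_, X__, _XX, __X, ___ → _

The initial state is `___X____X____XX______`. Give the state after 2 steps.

step 1: ___X____X____________
step 2: ___X____X____________

___X____X____________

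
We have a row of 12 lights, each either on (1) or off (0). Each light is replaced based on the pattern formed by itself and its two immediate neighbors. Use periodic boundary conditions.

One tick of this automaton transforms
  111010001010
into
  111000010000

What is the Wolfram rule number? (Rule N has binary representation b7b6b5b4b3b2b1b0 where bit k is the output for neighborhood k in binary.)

202

position 1: 111 → 1  (bit 7 = 1)
position 2: 110 → 1  (bit 6 = 1)
position 3: 101 → 0  (bit 5 = 0)
position 5: 100 → 0  (bit 4 = 0)
position 0: 011 → 1  (bit 3 = 1)
position 4: 010 → 0  (bit 2 = 0)
position 7: 001 → 1  (bit 1 = 1)
position 6: 000 → 0  (bit 0 = 0)
bits b7..b0 = 11001010 = 202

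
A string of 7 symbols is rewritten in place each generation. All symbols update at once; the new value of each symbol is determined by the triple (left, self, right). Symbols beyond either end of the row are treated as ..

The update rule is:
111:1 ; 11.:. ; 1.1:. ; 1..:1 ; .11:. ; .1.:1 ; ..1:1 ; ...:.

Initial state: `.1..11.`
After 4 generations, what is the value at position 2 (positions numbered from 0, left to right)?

.

1111..1
.11.111
1....1.
11..111
position 2 holds .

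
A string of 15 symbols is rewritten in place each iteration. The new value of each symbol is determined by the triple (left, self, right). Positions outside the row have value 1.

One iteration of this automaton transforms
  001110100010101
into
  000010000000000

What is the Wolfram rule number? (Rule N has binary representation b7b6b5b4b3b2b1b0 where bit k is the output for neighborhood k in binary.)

64

position 3: 111 → 0  (bit 7 = 0)
position 4: 110 → 1  (bit 6 = 1)
position 5: 101 → 0  (bit 5 = 0)
position 0: 100 → 0  (bit 4 = 0)
position 2: 011 → 0  (bit 3 = 0)
position 6: 010 → 0  (bit 2 = 0)
position 1: 001 → 0  (bit 1 = 0)
position 8: 000 → 0  (bit 0 = 0)
bits b7..b0 = 01000000 = 64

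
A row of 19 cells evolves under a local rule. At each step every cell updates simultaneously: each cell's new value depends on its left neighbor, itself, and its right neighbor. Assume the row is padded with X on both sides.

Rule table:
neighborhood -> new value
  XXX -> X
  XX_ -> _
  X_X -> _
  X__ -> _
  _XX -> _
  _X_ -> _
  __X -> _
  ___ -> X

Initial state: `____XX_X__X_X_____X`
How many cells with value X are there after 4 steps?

step 1: _XX___________XXX__
step 2: ____XXXXXXXXX__X___
step 3: _XX__XXXXXXX_____X_
step 4: ______XXXXX__XXX___
count of X: 8

8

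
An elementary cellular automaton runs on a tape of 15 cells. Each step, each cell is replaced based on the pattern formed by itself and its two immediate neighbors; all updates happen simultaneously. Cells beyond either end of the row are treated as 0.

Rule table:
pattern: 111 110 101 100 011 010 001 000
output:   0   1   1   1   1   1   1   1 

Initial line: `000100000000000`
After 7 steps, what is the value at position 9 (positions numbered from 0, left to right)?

111111111111111
100000000000001
111111111111111  (repeats step 1; period 2)
step 7: 111111111111111
position 9 holds 1

1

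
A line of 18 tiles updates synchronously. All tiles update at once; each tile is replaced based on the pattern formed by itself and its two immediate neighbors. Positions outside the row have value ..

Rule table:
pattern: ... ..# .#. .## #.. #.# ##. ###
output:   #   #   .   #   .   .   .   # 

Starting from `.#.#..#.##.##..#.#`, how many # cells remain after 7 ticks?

6

#....#..#..#..#...
..###..#..#..#..##
####..#..#..#..##.
###..#..#..#..##..
##..#..#..#..##..#
#..#..#..#..##..#.
..#..#..#..##..#..
count of #: 6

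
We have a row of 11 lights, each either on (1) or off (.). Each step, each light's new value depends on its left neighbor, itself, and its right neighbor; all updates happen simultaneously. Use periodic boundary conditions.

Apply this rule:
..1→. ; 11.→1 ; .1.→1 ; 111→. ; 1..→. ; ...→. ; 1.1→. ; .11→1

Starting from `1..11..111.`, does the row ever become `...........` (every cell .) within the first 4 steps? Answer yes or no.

no

step 1: 1..11..1.1.
step 2: 1..11..1.1.  (fixed point — unchanged through step 4)
step 4 is 1..11..1.1., still not uniform .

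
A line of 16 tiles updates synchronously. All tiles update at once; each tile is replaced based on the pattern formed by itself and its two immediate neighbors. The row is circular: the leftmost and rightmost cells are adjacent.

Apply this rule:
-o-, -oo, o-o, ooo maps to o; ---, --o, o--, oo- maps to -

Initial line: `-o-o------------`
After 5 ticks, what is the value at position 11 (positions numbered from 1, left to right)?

-ooo------------
-oo-------------
-o--------------
-o--------------  (fixed point — unchanged through tick 5)
position 11 holds -

-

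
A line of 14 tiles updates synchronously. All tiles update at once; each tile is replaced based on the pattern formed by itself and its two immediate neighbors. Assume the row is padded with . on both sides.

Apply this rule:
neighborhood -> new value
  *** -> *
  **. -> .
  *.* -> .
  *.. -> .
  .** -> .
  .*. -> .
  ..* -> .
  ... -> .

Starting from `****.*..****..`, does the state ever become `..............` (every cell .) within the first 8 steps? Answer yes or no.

yes

.**......**...
..............
all cells are . at step 2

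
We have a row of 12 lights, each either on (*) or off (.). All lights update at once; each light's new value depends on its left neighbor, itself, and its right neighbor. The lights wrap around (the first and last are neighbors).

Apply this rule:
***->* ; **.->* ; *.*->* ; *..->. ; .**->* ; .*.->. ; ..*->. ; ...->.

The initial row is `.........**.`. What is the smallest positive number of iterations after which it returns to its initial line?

1

iteration 1: .........**.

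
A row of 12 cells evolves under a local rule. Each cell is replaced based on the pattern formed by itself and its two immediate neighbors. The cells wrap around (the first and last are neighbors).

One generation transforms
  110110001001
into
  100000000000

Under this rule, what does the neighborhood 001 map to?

At position 7 the neighborhood is 001; the next row has 0 there.

0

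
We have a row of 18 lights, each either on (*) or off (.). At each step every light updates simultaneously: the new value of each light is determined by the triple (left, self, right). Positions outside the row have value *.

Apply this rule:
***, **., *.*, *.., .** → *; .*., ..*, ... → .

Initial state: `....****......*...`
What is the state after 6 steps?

*...*****......*..
**..******......*.
***.*******......*
************.....*
*************....*
**************...*

**************...*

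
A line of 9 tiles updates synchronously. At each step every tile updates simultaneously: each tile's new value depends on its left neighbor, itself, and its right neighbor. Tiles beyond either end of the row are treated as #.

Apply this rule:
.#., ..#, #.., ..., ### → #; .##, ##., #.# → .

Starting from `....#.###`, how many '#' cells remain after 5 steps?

6

step 1: #####..##
step 2: ####.##.#
step 3: ###......
step 4: ##.######
step 5: #...#####
count of #: 6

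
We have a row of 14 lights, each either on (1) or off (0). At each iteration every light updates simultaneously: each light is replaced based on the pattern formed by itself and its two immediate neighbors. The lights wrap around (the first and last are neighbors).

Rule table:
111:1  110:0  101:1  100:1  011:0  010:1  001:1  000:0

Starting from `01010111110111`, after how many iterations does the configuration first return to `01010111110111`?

11111011101010
01110101011111
10101111101110
11110111010101
11101010111110
01011111011101
11101110101011
11010101111101
10111110111010
11011101010111
10101011111011
01111101110101
10111010101111
01010111110111

14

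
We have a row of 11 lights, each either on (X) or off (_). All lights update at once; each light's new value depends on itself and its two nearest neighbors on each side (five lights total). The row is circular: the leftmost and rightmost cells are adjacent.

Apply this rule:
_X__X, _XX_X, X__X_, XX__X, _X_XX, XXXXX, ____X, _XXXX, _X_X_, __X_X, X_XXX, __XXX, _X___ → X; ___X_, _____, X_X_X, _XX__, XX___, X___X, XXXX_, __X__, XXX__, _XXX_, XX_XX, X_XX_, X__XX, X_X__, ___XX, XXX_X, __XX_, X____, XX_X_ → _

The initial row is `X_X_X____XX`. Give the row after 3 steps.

X_X_X__X_X_

___X_X_X_X_
_X_XX_X_X_X
X_X_X__X_X_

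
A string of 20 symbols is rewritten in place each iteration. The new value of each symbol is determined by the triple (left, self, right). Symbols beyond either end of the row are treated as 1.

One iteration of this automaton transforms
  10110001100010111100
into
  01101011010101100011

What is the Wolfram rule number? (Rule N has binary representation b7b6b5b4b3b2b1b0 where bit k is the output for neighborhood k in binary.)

58

position 15: 111 → 0  (bit 7 = 0)
position 0: 110 → 0  (bit 6 = 0)
position 1: 101 → 1  (bit 5 = 1)
position 4: 100 → 1  (bit 4 = 1)
position 2: 011 → 1  (bit 3 = 1)
position 12: 010 → 0  (bit 2 = 0)
position 6: 001 → 1  (bit 1 = 1)
position 5: 000 → 0  (bit 0 = 0)
bits b7..b0 = 00111010 = 58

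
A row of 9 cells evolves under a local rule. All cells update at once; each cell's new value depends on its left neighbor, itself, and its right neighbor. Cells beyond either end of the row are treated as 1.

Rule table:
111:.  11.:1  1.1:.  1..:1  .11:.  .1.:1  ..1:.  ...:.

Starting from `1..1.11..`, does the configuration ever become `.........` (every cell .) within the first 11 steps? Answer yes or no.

11.1..11.
.1.11..1.
.1..11.1.
.11..1.1.
..11.1.1.
1..1.1.1.
11.1.1.1.
.1.1.1.1.
.1.1.1.1.  (fixed point — unchanged through step 11)
step 11 is .1.1.1.1., still not uniform .

no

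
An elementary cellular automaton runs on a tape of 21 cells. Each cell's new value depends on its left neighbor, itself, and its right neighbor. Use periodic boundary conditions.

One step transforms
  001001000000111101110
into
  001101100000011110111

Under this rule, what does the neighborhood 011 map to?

0

At position 12 the neighborhood is 011; the next row has 0 there.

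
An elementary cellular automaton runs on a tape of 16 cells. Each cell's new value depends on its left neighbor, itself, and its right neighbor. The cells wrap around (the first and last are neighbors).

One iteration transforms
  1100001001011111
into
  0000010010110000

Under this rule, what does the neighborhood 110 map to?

0

At position 1 the neighborhood is 110; the next row has 0 there.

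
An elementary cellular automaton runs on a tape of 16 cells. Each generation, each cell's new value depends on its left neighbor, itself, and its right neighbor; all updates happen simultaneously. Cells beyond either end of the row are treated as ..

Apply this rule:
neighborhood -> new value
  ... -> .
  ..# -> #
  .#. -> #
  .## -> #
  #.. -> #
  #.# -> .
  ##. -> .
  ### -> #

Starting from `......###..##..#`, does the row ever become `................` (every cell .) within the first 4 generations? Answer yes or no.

.....###.###.###
....###..##..##.
...###.###.###.#
..###..##..##..#
generation 4 is ..###..##..##..#, still not uniform .

no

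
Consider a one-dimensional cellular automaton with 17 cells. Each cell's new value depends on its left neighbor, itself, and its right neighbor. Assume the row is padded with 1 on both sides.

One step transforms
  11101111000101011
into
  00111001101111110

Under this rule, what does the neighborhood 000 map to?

0

At position 9 the neighborhood is 000; the next row has 0 there.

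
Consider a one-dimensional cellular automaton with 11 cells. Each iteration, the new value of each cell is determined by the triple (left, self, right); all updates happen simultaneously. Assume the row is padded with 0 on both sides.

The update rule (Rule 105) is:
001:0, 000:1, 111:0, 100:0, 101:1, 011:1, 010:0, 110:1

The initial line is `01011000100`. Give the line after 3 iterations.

00111010001
10101100100
01011100001

01011100001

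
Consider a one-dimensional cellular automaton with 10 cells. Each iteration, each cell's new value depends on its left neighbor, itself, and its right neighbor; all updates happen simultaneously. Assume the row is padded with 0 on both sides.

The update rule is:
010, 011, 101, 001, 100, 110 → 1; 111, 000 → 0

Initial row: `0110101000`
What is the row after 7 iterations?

1011000011

1111111100
1000000110
1100001111
1110011001
1011111111
1110000001
1011000011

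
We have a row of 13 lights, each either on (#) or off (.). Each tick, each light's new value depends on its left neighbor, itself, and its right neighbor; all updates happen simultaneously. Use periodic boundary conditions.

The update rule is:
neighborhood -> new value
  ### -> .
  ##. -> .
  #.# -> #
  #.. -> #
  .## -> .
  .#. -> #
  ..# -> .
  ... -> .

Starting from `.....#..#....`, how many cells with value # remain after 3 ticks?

tick 1: .....##.##...
tick 2: .......#..#..
tick 3: .......##.##.
count of #: 4

4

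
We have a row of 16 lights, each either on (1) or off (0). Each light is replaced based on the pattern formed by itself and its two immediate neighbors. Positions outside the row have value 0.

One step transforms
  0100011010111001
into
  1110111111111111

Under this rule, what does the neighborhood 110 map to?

1

At position 6 the neighborhood is 110; the next row has 1 there.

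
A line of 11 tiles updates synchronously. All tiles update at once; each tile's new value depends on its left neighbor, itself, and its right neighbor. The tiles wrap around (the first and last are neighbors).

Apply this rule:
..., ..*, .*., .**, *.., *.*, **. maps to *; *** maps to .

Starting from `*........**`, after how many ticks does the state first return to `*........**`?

tick 1: **********.
tick 2: *........**

2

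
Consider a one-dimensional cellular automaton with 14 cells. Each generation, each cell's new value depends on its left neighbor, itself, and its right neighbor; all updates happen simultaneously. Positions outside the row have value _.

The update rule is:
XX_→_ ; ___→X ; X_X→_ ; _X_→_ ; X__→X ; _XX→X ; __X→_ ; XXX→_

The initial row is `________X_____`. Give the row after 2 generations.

X______X_X____

XXXXXXX__XXXXX
X______X_X____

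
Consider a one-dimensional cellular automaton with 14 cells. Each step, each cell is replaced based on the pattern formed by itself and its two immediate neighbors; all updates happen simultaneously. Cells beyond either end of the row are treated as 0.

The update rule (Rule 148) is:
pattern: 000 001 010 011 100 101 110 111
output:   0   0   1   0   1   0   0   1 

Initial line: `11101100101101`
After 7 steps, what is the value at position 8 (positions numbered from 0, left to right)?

01000010100001
01100010110001
00010010001001
00011011001101
00000000100001
00000000110001
00000000001001
position 8 holds 0

0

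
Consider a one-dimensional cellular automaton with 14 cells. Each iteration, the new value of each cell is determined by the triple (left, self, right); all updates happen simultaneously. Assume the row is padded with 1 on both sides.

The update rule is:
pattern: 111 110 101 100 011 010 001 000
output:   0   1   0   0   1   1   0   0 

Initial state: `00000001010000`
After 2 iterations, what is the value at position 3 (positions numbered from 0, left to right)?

00000001010000  (fixed point — unchanged through iteration 2)
position 3 holds 0

0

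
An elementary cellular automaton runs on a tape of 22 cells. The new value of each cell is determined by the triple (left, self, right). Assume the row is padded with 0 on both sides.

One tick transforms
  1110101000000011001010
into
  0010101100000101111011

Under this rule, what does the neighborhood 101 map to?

At position 3 the neighborhood is 101; the next row has 0 there.

0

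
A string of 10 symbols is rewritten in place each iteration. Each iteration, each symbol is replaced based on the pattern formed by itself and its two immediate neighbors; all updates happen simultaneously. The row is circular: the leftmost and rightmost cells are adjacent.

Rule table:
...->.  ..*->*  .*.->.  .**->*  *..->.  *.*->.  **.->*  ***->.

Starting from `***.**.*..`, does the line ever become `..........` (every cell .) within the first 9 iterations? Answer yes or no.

*.*.**...*
*...**..**
*..***.**.
..**.*.**.
.***...**.
**.*..***.
**...**.*.
**..***...
**.**.*..*
iteration 9 is **.**.*..*, still not uniform .

no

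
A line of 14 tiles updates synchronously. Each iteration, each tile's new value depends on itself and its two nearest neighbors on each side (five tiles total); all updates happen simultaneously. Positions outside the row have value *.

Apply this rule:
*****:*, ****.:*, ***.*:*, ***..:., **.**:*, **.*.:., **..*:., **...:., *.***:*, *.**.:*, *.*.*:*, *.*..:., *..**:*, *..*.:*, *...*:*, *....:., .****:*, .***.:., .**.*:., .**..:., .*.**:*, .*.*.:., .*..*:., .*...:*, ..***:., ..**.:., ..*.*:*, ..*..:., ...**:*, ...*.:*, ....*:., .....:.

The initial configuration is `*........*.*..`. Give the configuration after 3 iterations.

......*.***..*

........**...*
.......*...**.
......*.***..*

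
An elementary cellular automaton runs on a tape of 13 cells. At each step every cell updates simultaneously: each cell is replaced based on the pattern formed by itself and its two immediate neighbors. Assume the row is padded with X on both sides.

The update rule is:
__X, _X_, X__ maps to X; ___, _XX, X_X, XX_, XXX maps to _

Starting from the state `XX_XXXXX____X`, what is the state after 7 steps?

__XXXX_______

step 1: ________X__X_
step 2: X______XXXXX_
step 3: _X____X______
step 4: _XX__XXX____X
step 5: ___XX___X__X_
step 6: X_X__X_XXXXX_
step 7: __XXXX_______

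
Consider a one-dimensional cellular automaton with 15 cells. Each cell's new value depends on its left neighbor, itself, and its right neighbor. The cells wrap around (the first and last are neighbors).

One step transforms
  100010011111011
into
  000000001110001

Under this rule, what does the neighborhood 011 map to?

At position 7 the neighborhood is 011; the next row has 0 there.

0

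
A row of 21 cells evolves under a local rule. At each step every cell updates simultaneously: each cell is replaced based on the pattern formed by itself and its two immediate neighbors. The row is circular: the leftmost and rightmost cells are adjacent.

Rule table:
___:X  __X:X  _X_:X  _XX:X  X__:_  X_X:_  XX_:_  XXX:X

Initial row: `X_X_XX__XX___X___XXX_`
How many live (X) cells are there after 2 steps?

X_X_X__XX__XXX_XXXX__
X_X_X_XX__XXX__XXX__X
count of X: 12

12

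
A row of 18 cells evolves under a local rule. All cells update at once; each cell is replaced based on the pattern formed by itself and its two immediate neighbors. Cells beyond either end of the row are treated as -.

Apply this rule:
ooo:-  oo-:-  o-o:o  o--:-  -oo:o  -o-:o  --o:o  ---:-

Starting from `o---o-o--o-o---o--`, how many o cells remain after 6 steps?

5

step 1: o--oooo-oooo--oo--
step 2: o-oo---oo----oo---
step 3: ooo---oo----oo----
step 4: o----oo----oo-----
step 5: o---oo----oo------
step 6: o--oo----oo-------
count of o: 5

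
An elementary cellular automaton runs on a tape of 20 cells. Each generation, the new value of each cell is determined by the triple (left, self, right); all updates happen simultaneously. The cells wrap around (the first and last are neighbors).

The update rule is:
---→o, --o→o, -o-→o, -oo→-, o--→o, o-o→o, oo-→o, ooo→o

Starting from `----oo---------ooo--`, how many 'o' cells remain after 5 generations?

generation 1: oooo-oooooooooo-oooo
generation 2: ooooo-oooooooooo-ooo
generation 3: oooooo-oooooooooo-oo
generation 4: ooooooo-oooooooooo-o
generation 5: oooooooo-oooooooooo-
count of o: 18

18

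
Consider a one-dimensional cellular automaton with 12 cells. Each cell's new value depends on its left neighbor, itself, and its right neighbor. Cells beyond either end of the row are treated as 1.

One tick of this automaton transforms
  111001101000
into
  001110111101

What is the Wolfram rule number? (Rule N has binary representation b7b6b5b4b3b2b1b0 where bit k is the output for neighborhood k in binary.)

position 0: 111 → 0  (bit 7 = 0)
position 2: 110 → 1  (bit 6 = 1)
position 7: 101 → 1  (bit 5 = 1)
position 3: 100 → 1  (bit 4 = 1)
position 5: 011 → 0  (bit 3 = 0)
position 8: 010 → 1  (bit 2 = 1)
position 4: 001 → 1  (bit 1 = 1)
position 10: 000 → 0  (bit 0 = 0)
bits b7..b0 = 01110110 = 118

118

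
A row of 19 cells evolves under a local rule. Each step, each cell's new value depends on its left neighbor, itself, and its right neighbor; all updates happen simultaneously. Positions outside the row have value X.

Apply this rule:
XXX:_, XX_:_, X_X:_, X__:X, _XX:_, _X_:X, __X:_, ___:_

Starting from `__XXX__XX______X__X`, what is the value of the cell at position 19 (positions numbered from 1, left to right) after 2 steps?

X____X___X_____XX__
_X___XX__XX______X_
position 19 holds _

_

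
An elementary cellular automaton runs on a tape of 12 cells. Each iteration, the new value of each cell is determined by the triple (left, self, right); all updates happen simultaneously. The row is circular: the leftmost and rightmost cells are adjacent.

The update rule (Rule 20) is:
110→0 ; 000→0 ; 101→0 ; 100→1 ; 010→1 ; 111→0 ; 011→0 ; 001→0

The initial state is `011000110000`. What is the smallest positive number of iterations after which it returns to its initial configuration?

000100001000
000110001100
000001000010
000001100011
100000010000
110000011000
001000000100
001100000110
000010000001
100011000001
010000100000
011000110000

12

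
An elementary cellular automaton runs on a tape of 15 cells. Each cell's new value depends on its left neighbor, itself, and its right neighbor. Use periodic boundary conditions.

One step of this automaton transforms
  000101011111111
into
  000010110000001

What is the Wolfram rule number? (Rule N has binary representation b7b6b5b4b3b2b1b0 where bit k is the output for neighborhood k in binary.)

position 8: 111 → 0  (bit 7 = 0)
position 14: 110 → 1  (bit 6 = 1)
position 4: 101 → 1  (bit 5 = 1)
position 0: 100 → 0  (bit 4 = 0)
position 7: 011 → 1  (bit 3 = 1)
position 3: 010 → 0  (bit 2 = 0)
position 2: 001 → 0  (bit 1 = 0)
position 1: 000 → 0  (bit 0 = 0)
bits b7..b0 = 01101000 = 104

104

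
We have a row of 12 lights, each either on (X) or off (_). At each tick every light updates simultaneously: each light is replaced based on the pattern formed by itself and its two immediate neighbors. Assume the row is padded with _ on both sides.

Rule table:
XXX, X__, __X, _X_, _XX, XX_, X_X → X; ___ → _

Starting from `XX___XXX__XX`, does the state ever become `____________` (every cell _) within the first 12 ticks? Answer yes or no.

no

XXX_XXXXXXXX
XXXXXXXXXXXX
XXXXXXXXXXXX  (fixed point — unchanged through tick 12)
tick 12 is XXXXXXXXXXXX, still not uniform _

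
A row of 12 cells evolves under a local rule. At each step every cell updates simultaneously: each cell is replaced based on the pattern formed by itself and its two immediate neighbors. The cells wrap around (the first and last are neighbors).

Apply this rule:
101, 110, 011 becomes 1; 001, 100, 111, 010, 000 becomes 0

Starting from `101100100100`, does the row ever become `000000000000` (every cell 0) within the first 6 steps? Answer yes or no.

yes

011100000000
010100000000
001000000000
000000000000
all cells are 0 at step 4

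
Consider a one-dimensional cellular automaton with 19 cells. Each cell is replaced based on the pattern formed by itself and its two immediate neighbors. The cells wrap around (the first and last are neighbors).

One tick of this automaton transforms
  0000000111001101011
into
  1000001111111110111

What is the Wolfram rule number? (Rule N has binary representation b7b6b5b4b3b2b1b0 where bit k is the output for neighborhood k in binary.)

250

position 8: 111 → 1  (bit 7 = 1)
position 9: 110 → 1  (bit 6 = 1)
position 14: 101 → 1  (bit 5 = 1)
position 0: 100 → 1  (bit 4 = 1)
position 7: 011 → 1  (bit 3 = 1)
position 15: 010 → 0  (bit 2 = 0)
position 6: 001 → 1  (bit 1 = 1)
position 1: 000 → 0  (bit 0 = 0)
bits b7..b0 = 11111010 = 250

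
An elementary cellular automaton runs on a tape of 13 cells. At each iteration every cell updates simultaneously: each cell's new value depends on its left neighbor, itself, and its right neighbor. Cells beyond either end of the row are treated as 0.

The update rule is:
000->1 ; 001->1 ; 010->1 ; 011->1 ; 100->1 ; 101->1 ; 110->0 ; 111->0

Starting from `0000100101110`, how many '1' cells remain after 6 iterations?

iteration 1: 1111111111001
iteration 2: 1000000000111
iteration 3: 1111111111100
iteration 4: 1000000000011
iteration 5: 1111111111110
iteration 6: 1000000000001
count of 1: 2

2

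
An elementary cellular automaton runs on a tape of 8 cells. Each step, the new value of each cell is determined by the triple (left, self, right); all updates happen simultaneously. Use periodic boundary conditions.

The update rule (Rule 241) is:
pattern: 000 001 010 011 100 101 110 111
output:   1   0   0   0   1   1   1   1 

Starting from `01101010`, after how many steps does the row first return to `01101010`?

8

step 1: 00110101
step 2: 10011010
step 3: 01001101
step 4: 10100110
step 5: 01010011
step 6: 10101001
step 7: 11010100
step 8: 01101010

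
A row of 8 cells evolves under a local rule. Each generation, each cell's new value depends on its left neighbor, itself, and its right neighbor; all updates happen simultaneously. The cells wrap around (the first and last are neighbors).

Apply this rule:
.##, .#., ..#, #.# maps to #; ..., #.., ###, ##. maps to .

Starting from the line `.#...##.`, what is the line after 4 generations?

.##..##.

##..##..
#..##..#
..##..##
.##..##.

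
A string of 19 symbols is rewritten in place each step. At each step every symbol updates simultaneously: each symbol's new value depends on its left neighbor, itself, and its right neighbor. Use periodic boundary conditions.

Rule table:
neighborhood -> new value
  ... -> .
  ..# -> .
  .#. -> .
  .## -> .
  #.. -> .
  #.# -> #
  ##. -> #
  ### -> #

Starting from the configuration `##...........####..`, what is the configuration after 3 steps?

................#..

.#............###..
...............##..
................#..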